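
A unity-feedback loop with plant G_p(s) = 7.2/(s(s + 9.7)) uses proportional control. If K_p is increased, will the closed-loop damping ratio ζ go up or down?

decrease

ζ = 9.7/(2√(7.2K_p)); increasing K_p raises the denominator, so ζ falls.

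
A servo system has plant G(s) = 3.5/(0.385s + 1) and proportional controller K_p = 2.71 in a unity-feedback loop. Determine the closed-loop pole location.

Closed loop: T(s) = K_p·G/(1+K_p·G) = 9.485/(0.385s + 1 + 9.485), with pole at s = −(1 + 9.485)/0.385 = −27.23.

s = -27.23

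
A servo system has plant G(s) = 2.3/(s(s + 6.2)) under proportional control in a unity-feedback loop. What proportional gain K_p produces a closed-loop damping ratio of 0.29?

Closed-loop characteristic equation: s² + 6.2s + K_p·2.3 = 0.
So ω_n = √(2.3K_p) and 2ζω_n = 6.2, giving ζ = 6.2/(2√(2.3K_p)).
Setting ζ = 0.29: √(2.3K_p) = 6.2/(2·0.29) = 10.69, so K_p = 114.3/2.3 = 49.7.

K_p = 49.7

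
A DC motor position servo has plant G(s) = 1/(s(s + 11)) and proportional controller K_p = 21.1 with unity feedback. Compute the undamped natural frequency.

1 + K_p·G(s) = 0 gives s² + 11s + 21.1 = 0.
Matching s² + 2ζω_n s + ω_n²: ω_n = √21.1 = 4.593 rad/s and 2ζω_n = 11, so ζ = 11/(2·4.593) = 1.2.

ω_n = 4.59 rad/s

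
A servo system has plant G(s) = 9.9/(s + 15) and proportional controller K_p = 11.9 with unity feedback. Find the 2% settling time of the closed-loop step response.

Closed-loop transfer function: T(s) = K_p·G(s)/(1 + K_p·G(s)) = 117.8/(s + 15 + 117.8) = 117.8/(s + 132.8).
Time constant τ = 1/132.8 = 0.00753 s, so the 2% settling time is about 4τ = 0.0301 s.

T_s ≈ 0.0301 s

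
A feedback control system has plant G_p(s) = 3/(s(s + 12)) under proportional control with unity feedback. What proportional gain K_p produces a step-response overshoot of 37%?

From %OS = 100·exp(−πζ/√(1−ζ²)) = 37%, ζ = −ln(0.37)/√(π²+ln²(0.37)) = 0.3017.
Characteristic equation s² + 12s + 3K_p = 0 gives ζ = 12/(2√(3K_p)).
Setting ζ = 0.3017: √(3K_p) = 12/(2·0.3017) = 19.89, so K_p = 395.4/3 = 132.

K_p = 132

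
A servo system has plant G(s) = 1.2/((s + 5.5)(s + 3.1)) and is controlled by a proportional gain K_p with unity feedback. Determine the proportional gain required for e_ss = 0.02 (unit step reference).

Steady-state error for a unit step on this type-0 loop is 1/(1 + K_p·G(0)).
G(0) = 0.07038. Require 1/(1 + K_p·0.07038) = 0.02, so 1 + 0.07038·K_p = 50.
K_p = (50 − 1)/0.07038 = 696.

K_p = 696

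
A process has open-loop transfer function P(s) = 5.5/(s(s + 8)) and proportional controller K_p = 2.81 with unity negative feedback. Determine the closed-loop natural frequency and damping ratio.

The closed-loop denominator is s(s+8) + 2.81·5.5 = s² + 8s + 15.46.
So ω_n² = 15.46 ⇒ ω_n = 3.931 rad/s, and ζ = 8/(2ω_n) = 1.02.

ω_n = 3.93 rad/s, ζ = 1.02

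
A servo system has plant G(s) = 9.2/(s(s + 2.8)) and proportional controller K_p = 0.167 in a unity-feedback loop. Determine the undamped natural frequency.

1 + K_p·G(s) = 0 gives s² + 2.8s + 1.536 = 0.
So ω_n² = 1.536 ⇒ ω_n = 1.24 rad/s, and ζ = 2.8/(2ω_n) = 1.13.

ω_n = 1.24 rad/s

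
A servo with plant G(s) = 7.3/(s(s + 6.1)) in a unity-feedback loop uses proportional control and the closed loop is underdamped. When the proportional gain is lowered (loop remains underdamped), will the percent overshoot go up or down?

decrease

ζ = 6.1/(2√(7.3K_p)) rises as K_p falls; higher damping means less overshoot.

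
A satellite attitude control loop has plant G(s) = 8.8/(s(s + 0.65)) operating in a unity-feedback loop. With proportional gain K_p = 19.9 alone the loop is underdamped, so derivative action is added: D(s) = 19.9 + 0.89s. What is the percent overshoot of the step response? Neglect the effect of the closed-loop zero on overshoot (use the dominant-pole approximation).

Forward path: (19.9 + 0.89s)·8.8/(s(s+0.65)). The closed-loop characteristic equation is s² + (0.65 + 8.8·0.89)s + 8.8·19.9 = 0.
That is s² + 8.482s + 175.1 = 0, so ω_n = 13.23 rad/s and ζ = 8.482/(2·13.23) = 0.3205.
%OS = 100·exp(−πζ/√(1−ζ²)) = 34.5%.

34.5%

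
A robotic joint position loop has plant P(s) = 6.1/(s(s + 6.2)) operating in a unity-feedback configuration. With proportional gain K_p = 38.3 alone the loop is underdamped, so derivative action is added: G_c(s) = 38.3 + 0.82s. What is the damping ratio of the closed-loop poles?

Forward path: (38.3 + 0.82s)·6.1/(s(s+6.2)). The closed-loop characteristic equation is s² + (6.2 + 6.1·0.82)s + 6.1·38.3 = 0.
That is s² + 11.2s + 233.6 = 0, so ω_n = 15.28 rad/s and ζ = 11.2/(2·15.28) = 0.3664.

ζ = 0.366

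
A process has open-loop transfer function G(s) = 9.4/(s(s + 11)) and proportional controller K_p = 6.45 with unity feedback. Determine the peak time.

Closed-loop characteristic equation: s² + 11s + 60.63 = 0, so ω_n = 7.787 rad/s and ζ = 11/(2·7.787) = 0.7063.
Damped frequency ω_d = ω_n√(1−ζ²) = 5.512 rad/s, so peak time T_p = π/ω_d = 0.57 s.

T_p = 0.57 s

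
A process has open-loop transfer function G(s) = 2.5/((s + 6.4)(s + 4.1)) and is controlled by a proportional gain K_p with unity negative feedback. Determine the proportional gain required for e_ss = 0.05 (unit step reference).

The loop is type 0, so e_ss(step) = 1/(1 + K_pos) with K_pos = K_p·G(0).
G(0) = 0.09527. Require 1/(1 + K_p·0.09527) = 0.05, so 1 + 0.09527·K_p = 20.
K_p = (20 − 1)/0.09527 = 199.

K_p = 199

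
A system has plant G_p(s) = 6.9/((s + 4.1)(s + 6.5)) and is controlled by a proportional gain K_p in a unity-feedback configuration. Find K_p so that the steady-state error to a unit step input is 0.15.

Steady-state error for a unit step on this type-0 loop is 1/(1 + K_p·G_p(0)).
G_p(0) = 0.2589. Require 1/(1 + K_p·0.2589) = 0.15, so 1 + 0.2589·K_p = 6.667.
K_p = (6.667 − 1)/0.2589 = 21.9.

K_p = 21.9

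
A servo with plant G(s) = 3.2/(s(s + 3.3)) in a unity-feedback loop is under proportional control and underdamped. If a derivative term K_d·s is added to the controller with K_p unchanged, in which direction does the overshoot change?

With PD the characteristic equation becomes s² + (a + K·K_d)s + K·K_p = 0; the damping term grows, ζ rises, overshoot falls.

decrease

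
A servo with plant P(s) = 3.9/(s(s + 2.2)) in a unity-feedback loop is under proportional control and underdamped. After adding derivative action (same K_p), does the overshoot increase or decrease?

decrease

The derivative term adds K·K_d to the s-coefficient of the characteristic equation, raising 2ζω_n while ω_n is unchanged; ζ increases, so overshoot decreases.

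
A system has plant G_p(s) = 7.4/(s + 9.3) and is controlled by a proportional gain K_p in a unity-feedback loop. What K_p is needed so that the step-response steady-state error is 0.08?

K_p = 14.5

The loop is type 0, so e_ss(step) = 1/(1 + K_pos) with K_pos = K_p·G_p(0).
G_p(0) = 0.7957. Require 1/(1 + K_p·0.7957) = 0.08, so 1 + 0.7957·K_p = 12.5.
K_p = (12.5 − 1)/0.7957 = 14.5.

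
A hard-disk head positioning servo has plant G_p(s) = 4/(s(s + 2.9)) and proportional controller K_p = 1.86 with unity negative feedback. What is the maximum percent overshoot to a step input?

13.9%

Closed-loop characteristic equation: s² + 2.9s + 7.44 = 0, so ω_n = 2.728 rad/s and ζ = 2.9/(2·2.728) = 0.5316.
%OS = 100·exp(−πζ/√(1−ζ²)) = 100·exp(−π·0.5316/√0.7174) = 13.9%.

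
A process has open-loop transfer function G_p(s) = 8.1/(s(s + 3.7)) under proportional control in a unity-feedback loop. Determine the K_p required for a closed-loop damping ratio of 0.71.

Closed-loop characteristic equation: s² + 3.7s + K_p·8.1 = 0.
So ω_n = √(8.1K_p) and 2ζω_n = 3.7, giving ζ = 3.7/(2√(8.1K_p)).
Setting ζ = 0.71: √(8.1K_p) = 3.7/(2·0.71) = 2.606, so K_p = 6.789/8.1 = 0.838.

K_p = 0.838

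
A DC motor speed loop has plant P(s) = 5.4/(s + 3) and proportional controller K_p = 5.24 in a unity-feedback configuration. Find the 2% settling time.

T_s ≈ 0.128 s

Closed-loop transfer function: T(s) = K_p·P(s)/(1 + K_p·P(s)) = 28.3/(s + 3 + 28.3) = 28.3/(s + 31.3).
Time constant τ = 1/31.3 = 0.03195 s, so the 2% settling time is about 4τ = 0.128 s.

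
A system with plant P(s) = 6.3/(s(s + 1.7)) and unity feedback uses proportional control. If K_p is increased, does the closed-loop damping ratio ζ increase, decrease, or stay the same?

ζ = 1.7/(2√(6.3K_p)); increasing K_p raises the denominator, so ζ falls.

decrease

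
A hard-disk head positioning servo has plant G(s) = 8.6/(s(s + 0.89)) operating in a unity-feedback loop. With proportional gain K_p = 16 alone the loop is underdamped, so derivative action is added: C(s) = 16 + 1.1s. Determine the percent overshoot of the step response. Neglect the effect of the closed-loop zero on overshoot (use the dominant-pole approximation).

Forward path: (16 + 1.1s)·8.6/(s(s+0.89)). The closed-loop characteristic equation is s² + (0.89 + 8.6·1.1)s + 8.6·16 = 0.
That is s² + 10.35s + 137.6 = 0, so ω_n = 11.73 rad/s and ζ = 10.35/(2·11.73) = 0.4412.
%OS = 100·exp(−πζ/√(1−ζ²)) = 21.3%.

21.3%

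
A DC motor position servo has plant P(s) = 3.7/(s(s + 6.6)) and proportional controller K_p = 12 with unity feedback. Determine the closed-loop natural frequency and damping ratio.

The closed-loop denominator is s(s+6.6) + 12·3.7 = s² + 6.6s + 44.4.
So ω_n² = 44.4 ⇒ ω_n = 6.663 rad/s, and ζ = 6.6/(2ω_n) = 0.495.

ω_n = 6.66 rad/s, ζ = 0.495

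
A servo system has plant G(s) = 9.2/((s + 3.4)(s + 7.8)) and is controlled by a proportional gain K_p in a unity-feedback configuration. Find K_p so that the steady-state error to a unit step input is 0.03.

For a type-0 loop with proportional control, e_ss = 1/(1 + K_p·G(0)).
G(0) = 0.3469. Require 1/(1 + K_p·0.3469) = 0.03, so 1 + 0.3469·K_p = 33.33.
K_p = (33.33 − 1)/0.3469 = 93.2.

K_p = 93.2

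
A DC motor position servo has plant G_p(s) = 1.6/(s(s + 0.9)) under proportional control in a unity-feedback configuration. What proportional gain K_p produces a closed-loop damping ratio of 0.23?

K_p = 2.39

Closed-loop characteristic equation: s² + 0.9s + K_p·1.6 = 0.
So ω_n = √(1.6K_p) and 2ζω_n = 0.9, giving ζ = 0.9/(2√(1.6K_p)).
Setting ζ = 0.23: √(1.6K_p) = 0.9/(2·0.23) = 1.957, so K_p = 3.828/1.6 = 2.39.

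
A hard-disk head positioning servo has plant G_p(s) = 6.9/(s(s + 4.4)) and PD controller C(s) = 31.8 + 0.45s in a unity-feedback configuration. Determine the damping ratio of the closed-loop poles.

ζ = 0.253

Forward path: (31.8 + 0.45s)·6.9/(s(s+4.4)). The closed-loop characteristic equation is s² + (4.4 + 6.9·0.45)s + 6.9·31.8 = 0.
That is s² + 7.505s + 219.4 = 0, so ω_n = 14.81 rad/s and ζ = 7.505/(2·14.81) = 0.2533.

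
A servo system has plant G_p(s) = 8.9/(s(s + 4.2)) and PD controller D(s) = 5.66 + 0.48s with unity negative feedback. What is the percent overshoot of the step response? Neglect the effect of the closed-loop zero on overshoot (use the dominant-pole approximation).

9.66%

Forward path: (5.66 + 0.48s)·8.9/(s(s+4.2)). The closed-loop characteristic equation is s² + (4.2 + 8.9·0.48)s + 8.9·5.66 = 0.
That is s² + 8.472s + 50.37 = 0, so ω_n = 7.097 rad/s and ζ = 8.472/(2·7.097) = 0.5968.
%OS = 100·exp(−πζ/√(1−ζ²)) = 9.66%.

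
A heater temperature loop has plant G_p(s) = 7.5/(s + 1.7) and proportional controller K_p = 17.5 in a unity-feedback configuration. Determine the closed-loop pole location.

Closed-loop transfer function: T(s) = K_p·G_p(s)/(1 + K_p·G_p(s)) = 131.2/(s + 1.7 + 131.2) = 131.2/(s + 132.9).
The closed-loop pole is at s = −132.9.

s = -132.9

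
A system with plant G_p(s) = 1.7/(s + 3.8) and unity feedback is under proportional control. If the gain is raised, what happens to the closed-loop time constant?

decrease

The closed-loop bandwidth 3.8+K_p·1.7 grows with K_p, so τ shrinks.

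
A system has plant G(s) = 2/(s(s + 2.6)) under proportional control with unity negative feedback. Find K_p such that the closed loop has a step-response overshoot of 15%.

From %OS = 100·exp(−πζ/√(1−ζ²)) = 15%, ζ = −ln(0.15)/√(π²+ln²(0.15)) = 0.5169.
Characteristic equation s² + 2.6s + 2K_p = 0 gives ζ = 2.6/(2√(2K_p)).
Setting ζ = 0.5169: √(2K_p) = 2.6/(2·0.5169) = 2.515, so K_p = 6.324/2 = 3.16.

K_p = 3.16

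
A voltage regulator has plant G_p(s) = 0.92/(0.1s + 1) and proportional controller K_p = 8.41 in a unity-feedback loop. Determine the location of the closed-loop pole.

s = -87.37

Closed loop: T(s) = K_p·G_p/(1+K_p·G_p) = 7.737/(0.1s + 1 + 7.737), with pole at s = −(1 + 7.737)/0.1 = −87.37.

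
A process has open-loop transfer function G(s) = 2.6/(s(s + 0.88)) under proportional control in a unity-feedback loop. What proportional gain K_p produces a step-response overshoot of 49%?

K_p = 1.52

From %OS = 100·exp(−πζ/√(1−ζ²)) = 49%, ζ = −ln(0.49)/√(π²+ln²(0.49)) = 0.2214.
Characteristic equation s² + 0.88s + 2.6K_p = 0 gives ζ = 0.88/(2√(2.6K_p)).
Setting ζ = 0.2214: √(2.6K_p) = 0.88/(2·0.2214) = 1.987, so K_p = 3.949/2.6 = 1.52.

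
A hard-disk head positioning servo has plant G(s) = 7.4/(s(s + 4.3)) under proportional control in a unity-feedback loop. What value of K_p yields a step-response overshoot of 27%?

K_p = 4.22

From %OS = 100·exp(−πζ/√(1−ζ²)) = 27%, ζ = −ln(0.27)/√(π²+ln²(0.27)) = 0.3847.
Characteristic equation s² + 4.3s + 7.4K_p = 0 gives ζ = 4.3/(2√(7.4K_p)).
Setting ζ = 0.3847: √(7.4K_p) = 4.3/(2·0.3847) = 5.589, so K_p = 31.23/7.4 = 4.22.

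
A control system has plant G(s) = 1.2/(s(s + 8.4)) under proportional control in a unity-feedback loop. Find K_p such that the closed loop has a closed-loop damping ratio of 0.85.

Closed-loop characteristic equation: s² + 8.4s + K_p·1.2 = 0.
So ω_n = √(1.2K_p) and 2ζω_n = 8.4, giving ζ = 8.4/(2√(1.2K_p)).
Setting ζ = 0.85: √(1.2K_p) = 8.4/(2·0.85) = 4.941, so K_p = 24.42/1.2 = 20.3.

K_p = 20.3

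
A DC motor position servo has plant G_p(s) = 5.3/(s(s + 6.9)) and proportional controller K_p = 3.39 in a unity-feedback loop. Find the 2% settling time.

T_s ≈ 1.16 s

Closed-loop characteristic equation: s² + 6.9s + 17.97 = 0, so ω_n = 4.239 rad/s and ζ = 6.9/(2·4.239) = 0.8139.
2% settling time T_s ≈ 4/(ζω_n) = 4/3.45 = 1.16 s.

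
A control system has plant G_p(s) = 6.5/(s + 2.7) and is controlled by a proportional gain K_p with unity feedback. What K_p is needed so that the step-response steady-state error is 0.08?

K_p = 4.78

For a type-0 loop with proportional control, e_ss = 1/(1 + K_p·G_p(0)).
G_p(0) = 2.407. Require 1/(1 + K_p·2.407) = 0.08, so 1 + 2.407·K_p = 12.5.
K_p = (12.5 − 1)/2.407 = 4.78.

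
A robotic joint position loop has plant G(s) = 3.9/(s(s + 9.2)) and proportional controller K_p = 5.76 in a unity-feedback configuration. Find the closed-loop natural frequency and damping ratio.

1 + K_p·G(s) = 0 gives s² + 9.2s + 22.46 = 0.
So ω_n² = 22.46 ⇒ ω_n = 4.74 rad/s, and ζ = 9.2/(2ω_n) = 0.971.

ω_n = 4.74 rad/s, ζ = 0.971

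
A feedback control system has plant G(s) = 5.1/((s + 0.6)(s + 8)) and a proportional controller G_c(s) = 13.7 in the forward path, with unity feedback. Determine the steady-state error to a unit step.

0.0643

The loop is type 0. Static position error constant K_pos = G_c(0)·G(0) = 13.7·1.062 = 14.56.
Steady-state error to a unit step: e_ss = 1/(1+K_pos) = 1/15.56 = 0.0643.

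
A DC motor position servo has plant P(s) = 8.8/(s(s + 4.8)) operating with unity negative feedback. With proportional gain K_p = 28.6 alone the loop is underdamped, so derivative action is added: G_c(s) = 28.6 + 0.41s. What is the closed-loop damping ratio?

Forward path: (28.6 + 0.41s)·8.8/(s(s+4.8)). The closed-loop characteristic equation is s² + (4.8 + 8.8·0.41)s + 8.8·28.6 = 0.
That is s² + 8.408s + 251.7 = 0, so ω_n = 15.86 rad/s and ζ = 8.408/(2·15.86) = 0.265.

ζ = 0.265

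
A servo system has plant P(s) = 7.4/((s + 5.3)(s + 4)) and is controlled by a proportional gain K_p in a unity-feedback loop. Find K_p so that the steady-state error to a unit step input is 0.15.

For a type-0 loop with proportional control, e_ss = 1/(1 + K_p·P(0)).
P(0) = 0.3491. Require 1/(1 + K_p·0.3491) = 0.15, so 1 + 0.3491·K_p = 6.667.
K_p = (6.667 − 1)/0.3491 = 16.2.

K_p = 16.2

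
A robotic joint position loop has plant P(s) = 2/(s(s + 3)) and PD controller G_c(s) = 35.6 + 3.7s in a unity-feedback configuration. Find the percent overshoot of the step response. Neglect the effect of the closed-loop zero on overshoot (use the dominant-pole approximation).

8.56%

Forward path: (35.6 + 3.7s)·2/(s(s+3)). The closed-loop characteristic equation is s² + (3 + 2·3.7)s + 2·35.6 = 0.
That is s² + 10.4s + 71.2 = 0, so ω_n = 8.438 rad/s and ζ = 10.4/(2·8.438) = 0.6163.
%OS = 100·exp(−πζ/√(1−ζ²)) = 8.56%.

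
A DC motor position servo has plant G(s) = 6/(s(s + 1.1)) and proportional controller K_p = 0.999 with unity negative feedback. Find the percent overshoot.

48.5%

Closed-loop characteristic equation: s² + 1.1s + 5.994 = 0, so ω_n = 2.448 rad/s and ζ = 1.1/(2·2.448) = 0.2246.
%OS = 100·exp(−πζ/√(1−ζ²)) = 100·exp(−π·0.2246/√0.9495) = 48.5%.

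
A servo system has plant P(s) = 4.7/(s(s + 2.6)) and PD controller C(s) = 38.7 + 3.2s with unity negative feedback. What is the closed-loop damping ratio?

Forward path: (38.7 + 3.2s)·4.7/(s(s+2.6)). The closed-loop characteristic equation is s² + (2.6 + 4.7·3.2)s + 4.7·38.7 = 0.
That is s² + 17.64s + 181.9 = 0, so ω_n = 13.49 rad/s and ζ = 17.64/(2·13.49) = 0.654.

ζ = 0.654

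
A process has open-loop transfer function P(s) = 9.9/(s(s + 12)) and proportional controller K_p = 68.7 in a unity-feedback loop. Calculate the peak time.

T_p = 0.124 s

The closed-loop denominator s² + 12s + 680.1 gives ω_n = √680.1 = 26.08 and ζ = 12/(2ω_n) = 0.2301.
Damped frequency ω_d = ω_n√(1−ζ²) = 25.38 rad/s, so peak time T_p = π/ω_d = 0.124 s.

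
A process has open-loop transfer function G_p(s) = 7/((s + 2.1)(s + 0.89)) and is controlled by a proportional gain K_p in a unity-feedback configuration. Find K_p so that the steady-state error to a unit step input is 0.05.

Steady-state error for a unit step on this type-0 loop is 1/(1 + K_p·G_p(0)).
G_p(0) = 3.745. Require 1/(1 + K_p·3.745) = 0.05, so 1 + 3.745·K_p = 20.
K_p = (20 − 1)/3.745 = 5.07.

K_p = 5.07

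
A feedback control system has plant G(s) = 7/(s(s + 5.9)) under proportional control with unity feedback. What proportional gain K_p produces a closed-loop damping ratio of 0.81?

K_p = 1.89

Closed-loop characteristic equation: s² + 5.9s + K_p·7 = 0.
So ω_n = √(7K_p) and 2ζω_n = 5.9, giving ζ = 5.9/(2√(7K_p)).
Setting ζ = 0.81: √(7K_p) = 5.9/(2·0.81) = 3.642, so K_p = 13.26/7 = 1.89.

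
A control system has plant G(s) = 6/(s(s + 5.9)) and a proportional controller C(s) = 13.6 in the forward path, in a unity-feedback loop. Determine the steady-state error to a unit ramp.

0.0723

The loop has one pole at the origin (type 1). Velocity error constant K_v = lim_{s→0} s·C(s)G(s) = 13.6·6/5.9 = 13.83.
Steady-state error to a unit ramp: e_ss = 1/K_v = 0.0723.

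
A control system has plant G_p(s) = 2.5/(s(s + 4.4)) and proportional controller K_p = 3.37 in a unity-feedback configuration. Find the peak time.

The closed-loop denominator s² + 4.4s + 8.425 gives ω_n = √8.425 = 2.903 and ζ = 4.4/(2ω_n) = 0.7579.
Damped frequency ω_d = ω_n√(1−ζ²) = 1.893 rad/s, so peak time T_p = π/ω_d = 1.66 s.

T_p = 1.66 s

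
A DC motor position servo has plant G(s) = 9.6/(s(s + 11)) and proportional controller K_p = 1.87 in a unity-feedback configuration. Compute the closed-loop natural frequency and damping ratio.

ω_n = 4.24 rad/s, ζ = 1.3

With unity feedback the closed-loop characteristic equation is s² + 11s + 1.87·9.6 = s² + 11s + 17.95 = 0.
Matching s² + 2ζω_n s + ω_n²: ω_n = √17.95 = 4.237 rad/s and 2ζω_n = 11, so ζ = 11/(2·4.237) = 1.3.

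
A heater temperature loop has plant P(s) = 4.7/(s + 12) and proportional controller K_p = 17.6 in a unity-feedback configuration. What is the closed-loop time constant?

Closed-loop transfer function: T(s) = K_p·P(s)/(1 + K_p·P(s)) = 82.72/(s + 12 + 82.72) = 82.72/(s + 94.72).
Time constant τ = 1/94.72 = 0.0106 s.

τ = 0.0106 s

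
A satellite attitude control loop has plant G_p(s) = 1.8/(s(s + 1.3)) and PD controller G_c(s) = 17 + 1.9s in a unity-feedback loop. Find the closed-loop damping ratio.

ζ = 0.427

Forward path: (17 + 1.9s)·1.8/(s(s+1.3)). The closed-loop characteristic equation is s² + (1.3 + 1.8·1.9)s + 1.8·17 = 0.
That is s² + 4.72s + 30.6 = 0, so ω_n = 5.532 rad/s and ζ = 4.72/(2·5.532) = 0.4266.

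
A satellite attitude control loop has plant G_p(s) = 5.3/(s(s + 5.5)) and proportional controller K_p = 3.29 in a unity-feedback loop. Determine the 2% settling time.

T_s ≈ 1.45 s

From 1 + K_pG_p(s) = 0: s² + 5.5s + 17.44 = 0 ⇒ ω_n = 4.176, ζ = 0.6586.
2% settling time T_s ≈ 4/(ζω_n) = 4/2.75 = 1.45 s.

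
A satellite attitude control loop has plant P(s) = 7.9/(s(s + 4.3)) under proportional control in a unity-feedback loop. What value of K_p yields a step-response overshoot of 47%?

From %OS = 100·exp(−πζ/√(1−ζ²)) = 47%, ζ = −ln(0.47)/√(π²+ln²(0.47)) = 0.2337.
Characteristic equation s² + 4.3s + 7.9K_p = 0 gives ζ = 4.3/(2√(7.9K_p)).
Setting ζ = 0.2337: √(7.9K_p) = 4.3/(2·0.2337) = 9.201, so K_p = 84.65/7.9 = 10.7.

K_p = 10.7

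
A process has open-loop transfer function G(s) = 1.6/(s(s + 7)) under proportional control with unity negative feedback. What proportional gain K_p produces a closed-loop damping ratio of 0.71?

K_p = 15.2

Closed-loop characteristic equation: s² + 7s + K_p·1.6 = 0.
So ω_n = √(1.6K_p) and 2ζω_n = 7, giving ζ = 7/(2√(1.6K_p)).
Setting ζ = 0.71: √(1.6K_p) = 7/(2·0.71) = 4.93, so K_p = 24.3/1.6 = 15.2.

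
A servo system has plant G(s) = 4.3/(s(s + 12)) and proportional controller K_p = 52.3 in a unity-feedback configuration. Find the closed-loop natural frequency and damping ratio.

ω_n = 15 rad/s, ζ = 0.4

With unity feedback the closed-loop characteristic equation is s² + 12s + 52.3·4.3 = s² + 12s + 224.9 = 0.
So ω_n² = 224.9 ⇒ ω_n = 15 rad/s, and ζ = 12/(2ω_n) = 0.4.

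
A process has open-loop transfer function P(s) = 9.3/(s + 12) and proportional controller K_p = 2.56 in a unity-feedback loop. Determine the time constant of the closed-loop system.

Closed-loop transfer function: T(s) = K_p·P(s)/(1 + K_p·P(s)) = 23.81/(s + 12 + 23.81) = 23.81/(s + 35.81).
Time constant τ = 1/35.81 = 0.0279 s.

τ = 0.0279 s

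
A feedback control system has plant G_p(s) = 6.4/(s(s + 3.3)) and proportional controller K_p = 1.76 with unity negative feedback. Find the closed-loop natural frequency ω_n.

ω_n = 3.36 rad/s

1 + K_p·G_p(s) = 0 gives s² + 3.3s + 11.26 = 0.
So ω_n² = 11.26 ⇒ ω_n = 3.356 rad/s, and ζ = 3.3/(2ω_n) = 0.492.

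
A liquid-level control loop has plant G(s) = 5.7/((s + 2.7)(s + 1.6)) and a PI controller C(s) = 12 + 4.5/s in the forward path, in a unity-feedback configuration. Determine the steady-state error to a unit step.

0

The open loop C(s)G(s) has a pole at the origin (type 1), so the static position error constant is infinite and e_ss = 1/(1+∞) = 0.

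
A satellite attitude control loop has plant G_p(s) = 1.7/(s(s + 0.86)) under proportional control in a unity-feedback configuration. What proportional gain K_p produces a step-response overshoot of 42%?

K_p = 1.54

From %OS = 100·exp(−πζ/√(1−ζ²)) = 42%, ζ = −ln(0.42)/√(π²+ln²(0.42)) = 0.2662.
Characteristic equation s² + 0.86s + 1.7K_p = 0 gives ζ = 0.86/(2√(1.7K_p)).
Setting ζ = 0.2662: √(1.7K_p) = 0.86/(2·0.2662) = 1.615, so K_p = 2.61/1.7 = 1.54.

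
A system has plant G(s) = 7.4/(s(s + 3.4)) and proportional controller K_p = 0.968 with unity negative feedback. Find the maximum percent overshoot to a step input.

7.55%

From 1 + K_pG(s) = 0: s² + 3.4s + 7.163 = 0 ⇒ ω_n = 2.676, ζ = 0.6352.
%OS = 100·exp(−πζ/√(1−ζ²)) = 100·exp(−π·0.6352/√0.5965) = 7.55%.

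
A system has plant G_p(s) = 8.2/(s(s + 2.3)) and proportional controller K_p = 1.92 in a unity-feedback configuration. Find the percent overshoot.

The closed-loop denominator s² + 2.3s + 15.74 gives ω_n = √15.74 = 3.968 and ζ = 2.3/(2ω_n) = 0.2898.
%OS = 100·exp(−πζ/√(1−ζ²)) = 100·exp(−π·0.2898/√0.916) = 38.6%.

38.6%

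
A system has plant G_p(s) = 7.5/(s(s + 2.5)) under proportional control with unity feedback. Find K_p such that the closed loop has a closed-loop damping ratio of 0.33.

Closed-loop characteristic equation: s² + 2.5s + K_p·7.5 = 0.
So ω_n = √(7.5K_p) and 2ζω_n = 2.5, giving ζ = 2.5/(2√(7.5K_p)).
Setting ζ = 0.33: √(7.5K_p) = 2.5/(2·0.33) = 3.788, so K_p = 14.35/7.5 = 1.91.

K_p = 1.91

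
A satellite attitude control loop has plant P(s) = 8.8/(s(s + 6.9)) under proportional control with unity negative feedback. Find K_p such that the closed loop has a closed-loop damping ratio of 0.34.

Closed-loop characteristic equation: s² + 6.9s + K_p·8.8 = 0.
So ω_n = √(8.8K_p) and 2ζω_n = 6.9, giving ζ = 6.9/(2√(8.8K_p)).
Setting ζ = 0.34: √(8.8K_p) = 6.9/(2·0.34) = 10.15, so K_p = 103/8.8 = 11.7.

K_p = 11.7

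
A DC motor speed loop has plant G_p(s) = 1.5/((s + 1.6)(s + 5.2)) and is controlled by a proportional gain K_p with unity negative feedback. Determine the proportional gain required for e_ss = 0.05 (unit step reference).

Steady-state error for a unit step on this type-0 loop is 1/(1 + K_p·G_p(0)).
G_p(0) = 0.1803. Require 1/(1 + K_p·0.1803) = 0.05, so 1 + 0.1803·K_p = 20.
K_p = (20 − 1)/0.1803 = 105.

K_p = 105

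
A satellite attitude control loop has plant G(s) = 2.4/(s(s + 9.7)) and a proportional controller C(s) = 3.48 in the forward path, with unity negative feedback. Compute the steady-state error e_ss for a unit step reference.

0

The open loop C(s)G(s) has a pole at the origin (type 1), so the static position error constant is infinite and e_ss = 1/(1+∞) = 0.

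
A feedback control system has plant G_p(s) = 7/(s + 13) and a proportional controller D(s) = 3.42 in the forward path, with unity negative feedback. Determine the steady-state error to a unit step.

0.352

The loop is type 0. Static position error constant K_pos = D(0)·G_p(0) = 3.42·0.5385 = 1.842.
Steady-state error to a unit step: e_ss = 1/(1+K_pos) = 1/2.842 = 0.352.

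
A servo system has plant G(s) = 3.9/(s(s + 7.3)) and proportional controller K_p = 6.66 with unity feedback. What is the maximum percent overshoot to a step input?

3.98%

From 1 + K_pG(s) = 0: s² + 7.3s + 25.97 = 0 ⇒ ω_n = 5.096, ζ = 0.7162.
%OS = 100·exp(−πζ/√(1−ζ²)) = 100·exp(−π·0.7162/√0.4871) = 3.98%.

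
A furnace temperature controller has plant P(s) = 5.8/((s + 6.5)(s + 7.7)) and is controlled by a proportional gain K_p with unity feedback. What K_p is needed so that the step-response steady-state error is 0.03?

K_p = 279

For a type-0 loop with proportional control, e_ss = 1/(1 + K_p·P(0)).
P(0) = 0.1159. Require 1/(1 + K_p·0.1159) = 0.03, so 1 + 0.1159·K_p = 33.33.
K_p = (33.33 − 1)/0.1159 = 279.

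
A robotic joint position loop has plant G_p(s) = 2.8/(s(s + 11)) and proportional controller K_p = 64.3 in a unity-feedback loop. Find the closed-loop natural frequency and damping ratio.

ω_n = 13.4 rad/s, ζ = 0.41

With unity feedback the closed-loop characteristic equation is s² + 11s + 64.3·2.8 = s² + 11s + 180 = 0.
So ω_n² = 180 ⇒ ω_n = 13.42 rad/s, and ζ = 11/(2ω_n) = 0.41.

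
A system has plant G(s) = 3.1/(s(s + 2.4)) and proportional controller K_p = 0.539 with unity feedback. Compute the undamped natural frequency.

ω_n = 1.29 rad/s

1 + K_p·G(s) = 0 gives s² + 2.4s + 1.671 = 0.
So ω_n² = 1.671 ⇒ ω_n = 1.293 rad/s, and ζ = 2.4/(2ω_n) = 0.928.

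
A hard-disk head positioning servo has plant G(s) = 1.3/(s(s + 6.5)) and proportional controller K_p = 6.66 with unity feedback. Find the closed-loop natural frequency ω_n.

The closed-loop denominator is s(s+6.5) + 6.66·1.3 = s² + 6.5s + 8.658.
Matching s² + 2ζω_n s + ω_n²: ω_n = √8.658 = 2.942 rad/s and 2ζω_n = 6.5, so ζ = 6.5/(2·2.942) = 1.1.

ω_n = 2.94 rad/s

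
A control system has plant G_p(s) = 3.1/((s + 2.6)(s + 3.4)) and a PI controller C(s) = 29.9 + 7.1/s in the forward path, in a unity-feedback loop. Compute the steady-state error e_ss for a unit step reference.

0

The open loop C(s)G_p(s) has a pole at the origin (type 1), so the static position error constant is infinite and e_ss = 1/(1+∞) = 0.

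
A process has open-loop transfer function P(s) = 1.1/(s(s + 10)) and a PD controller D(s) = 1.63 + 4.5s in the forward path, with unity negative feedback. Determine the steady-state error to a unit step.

The open loop D(s)P(s) has a pole at the origin (type 1), so the static position error constant is infinite and e_ss = 1/(1+∞) = 0.

0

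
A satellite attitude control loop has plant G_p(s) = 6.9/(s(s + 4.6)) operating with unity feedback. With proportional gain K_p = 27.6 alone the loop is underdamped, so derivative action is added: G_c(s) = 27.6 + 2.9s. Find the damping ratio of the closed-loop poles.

ζ = 0.892

Forward path: (27.6 + 2.9s)·6.9/(s(s+4.6)). The closed-loop characteristic equation is s² + (4.6 + 6.9·2.9)s + 6.9·27.6 = 0.
That is s² + 24.61s + 190.4 = 0, so ω_n = 13.8 rad/s and ζ = 24.61/(2·13.8) = 0.8917.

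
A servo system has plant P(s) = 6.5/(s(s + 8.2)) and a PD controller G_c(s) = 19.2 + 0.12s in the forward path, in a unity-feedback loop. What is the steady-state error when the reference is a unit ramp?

The loop has one pole at the origin (type 1). Velocity error constant K_v = lim_{s→0} s·G_c(s)P(s) = 19.2·6.5/8.2 = 15.22.
Steady-state error to a unit ramp: e_ss = 1/K_v = 0.0657.

0.0657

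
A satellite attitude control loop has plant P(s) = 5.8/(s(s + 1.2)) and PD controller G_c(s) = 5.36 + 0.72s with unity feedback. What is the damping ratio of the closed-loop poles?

ζ = 0.482

Forward path: (5.36 + 0.72s)·5.8/(s(s+1.2)). The closed-loop characteristic equation is s² + (1.2 + 5.8·0.72)s + 5.8·5.36 = 0.
That is s² + 5.376s + 31.09 = 0, so ω_n = 5.576 rad/s and ζ = 5.376/(2·5.576) = 0.4821.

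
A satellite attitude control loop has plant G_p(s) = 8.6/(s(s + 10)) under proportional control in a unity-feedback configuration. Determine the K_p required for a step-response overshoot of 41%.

From %OS = 100·exp(−πζ/√(1−ζ²)) = 41%, ζ = −ln(0.41)/√(π²+ln²(0.41)) = 0.273.
Characteristic equation s² + 10s + 8.6K_p = 0 gives ζ = 10/(2√(8.6K_p)).
Setting ζ = 0.273: √(8.6K_p) = 10/(2·0.273) = 18.31, so K_p = 335.4/8.6 = 39.

K_p = 39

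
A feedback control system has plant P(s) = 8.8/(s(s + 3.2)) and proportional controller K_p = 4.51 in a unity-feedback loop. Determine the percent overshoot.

43.8%

The closed-loop denominator s² + 3.2s + 39.69 gives ω_n = √39.69 = 6.3 and ζ = 3.2/(2ω_n) = 0.254.
%OS = 100·exp(−πζ/√(1−ζ²)) = 100·exp(−π·0.254/√0.9355) = 43.8%.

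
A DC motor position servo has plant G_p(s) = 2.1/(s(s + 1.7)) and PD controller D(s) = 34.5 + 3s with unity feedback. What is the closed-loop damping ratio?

ζ = 0.47

Forward path: (34.5 + 3s)·2.1/(s(s+1.7)). The closed-loop characteristic equation is s² + (1.7 + 2.1·3)s + 2.1·34.5 = 0.
That is s² + 8s + 72.45 = 0, so ω_n = 8.512 rad/s and ζ = 8/(2·8.512) = 0.4699.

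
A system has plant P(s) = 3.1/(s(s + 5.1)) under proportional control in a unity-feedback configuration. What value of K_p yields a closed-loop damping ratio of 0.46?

K_p = 9.91

Closed-loop characteristic equation: s² + 5.1s + K_p·3.1 = 0.
So ω_n = √(3.1K_p) and 2ζω_n = 5.1, giving ζ = 5.1/(2√(3.1K_p)).
Setting ζ = 0.46: √(3.1K_p) = 5.1/(2·0.46) = 5.543, so K_p = 30.73/3.1 = 9.91.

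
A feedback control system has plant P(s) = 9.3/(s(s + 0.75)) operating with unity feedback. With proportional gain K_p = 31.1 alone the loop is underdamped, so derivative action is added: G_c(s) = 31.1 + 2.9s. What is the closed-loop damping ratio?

Forward path: (31.1 + 2.9s)·9.3/(s(s+0.75)). The closed-loop characteristic equation is s² + (0.75 + 9.3·2.9)s + 9.3·31.1 = 0.
That is s² + 27.72s + 289.2 = 0, so ω_n = 17.01 rad/s and ζ = 27.72/(2·17.01) = 0.815.

ζ = 0.815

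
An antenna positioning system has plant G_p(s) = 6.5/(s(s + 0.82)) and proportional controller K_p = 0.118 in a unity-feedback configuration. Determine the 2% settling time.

T_s ≈ 9.76 s

The closed-loop denominator s² + 0.82s + 0.767 gives ω_n = √0.767 = 0.8758 and ζ = 0.82/(2ω_n) = 0.4682.
2% settling time T_s ≈ 4/(ζω_n) = 4/0.41 = 9.76 s.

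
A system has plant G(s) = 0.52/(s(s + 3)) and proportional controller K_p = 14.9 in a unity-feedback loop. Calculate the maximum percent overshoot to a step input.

13.4%

The closed-loop denominator s² + 3s + 7.748 gives ω_n = √7.748 = 2.784 and ζ = 3/(2ω_n) = 0.5389.
%OS = 100·exp(−πζ/√(1−ζ²)) = 100·exp(−π·0.5389/√0.7096) = 13.4%.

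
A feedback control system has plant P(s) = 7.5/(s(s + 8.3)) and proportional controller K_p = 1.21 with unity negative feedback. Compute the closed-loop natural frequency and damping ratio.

ω_n = 3.01 rad/s, ζ = 1.38

The closed-loop denominator is s(s+8.3) + 1.21·7.5 = s² + 8.3s + 9.075.
So ω_n² = 9.075 ⇒ ω_n = 3.012 rad/s, and ζ = 8.3/(2ω_n) = 1.38.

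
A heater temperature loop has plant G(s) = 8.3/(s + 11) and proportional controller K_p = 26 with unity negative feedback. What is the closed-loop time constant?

Closed-loop transfer function: T(s) = K_p·G(s)/(1 + K_p·G(s)) = 215.8/(s + 11 + 215.8) = 215.8/(s + 226.8).
Time constant τ = 1/226.8 = 0.00441 s.

τ = 0.00441 s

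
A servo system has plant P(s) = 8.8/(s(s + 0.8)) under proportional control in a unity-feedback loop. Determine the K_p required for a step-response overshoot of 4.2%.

From %OS = 100·exp(−πζ/√(1−ζ²)) = 4.2%, ζ = −ln(0.042)/√(π²+ln²(0.042)) = 0.7103.
Characteristic equation s² + 0.8s + 8.8K_p = 0 gives ζ = 0.8/(2√(8.8K_p)).
Setting ζ = 0.7103: √(8.8K_p) = 0.8/(2·0.7103) = 0.5631, so K_p = 0.3171/8.8 = 0.036.

K_p = 0.036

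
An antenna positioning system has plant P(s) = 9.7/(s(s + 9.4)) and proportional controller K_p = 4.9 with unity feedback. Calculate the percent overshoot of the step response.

The closed-loop denominator s² + 9.4s + 47.53 gives ω_n = √47.53 = 6.894 and ζ = 9.4/(2ω_n) = 0.6817.
%OS = 100·exp(−πζ/√(1−ζ²)) = 100·exp(−π·0.6817/√0.5352) = 5.35%.

5.35%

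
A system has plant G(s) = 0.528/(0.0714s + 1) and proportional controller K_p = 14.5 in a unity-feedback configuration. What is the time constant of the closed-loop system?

Closed loop: T(s) = K_p·G/(1+K_p·G) = 7.656/(0.0714s + 1 + 7.656), with pole at s = −(1 + 7.656)/0.0714 = −121.2.
Closed-loop time constant τ = 1/121.2 = 0.00825 s.

τ = 0.00825 s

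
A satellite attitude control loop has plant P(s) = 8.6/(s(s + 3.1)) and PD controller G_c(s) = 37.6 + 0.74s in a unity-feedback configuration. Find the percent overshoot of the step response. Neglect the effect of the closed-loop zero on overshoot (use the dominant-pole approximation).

42.4%

Forward path: (37.6 + 0.74s)·8.6/(s(s+3.1)). The closed-loop characteristic equation is s² + (3.1 + 8.6·0.74)s + 8.6·37.6 = 0.
That is s² + 9.464s + 323.4 = 0, so ω_n = 17.98 rad/s and ζ = 9.464/(2·17.98) = 0.2631.
%OS = 100·exp(−πζ/√(1−ζ²)) = 42.4%.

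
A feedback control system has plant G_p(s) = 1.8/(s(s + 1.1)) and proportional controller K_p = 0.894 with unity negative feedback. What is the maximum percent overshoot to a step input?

Closed-loop characteristic equation: s² + 1.1s + 1.609 = 0, so ω_n = 1.269 rad/s and ζ = 1.1/(2·1.269) = 0.4336.
%OS = 100·exp(−πζ/√(1−ζ²)) = 100·exp(−π·0.4336/√0.812) = 22.1%.

22.1%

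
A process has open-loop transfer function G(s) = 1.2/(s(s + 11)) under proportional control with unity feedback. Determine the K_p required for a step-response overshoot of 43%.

K_p = 375

From %OS = 100·exp(−πζ/√(1−ζ²)) = 43%, ζ = −ln(0.43)/√(π²+ln²(0.43)) = 0.2594.
Characteristic equation s² + 11s + 1.2K_p = 0 gives ζ = 11/(2√(1.2K_p)).
Setting ζ = 0.2594: √(1.2K_p) = 11/(2·0.2594) = 21.2, so K_p = 449.4/1.2 = 375.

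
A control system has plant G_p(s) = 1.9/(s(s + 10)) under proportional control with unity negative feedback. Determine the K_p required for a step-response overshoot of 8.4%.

K_p = 34.3

From %OS = 100·exp(−πζ/√(1−ζ²)) = 8.4%, ζ = −ln(0.084)/√(π²+ln²(0.084)) = 0.6191.
Characteristic equation s² + 10s + 1.9K_p = 0 gives ζ = 10/(2√(1.9K_p)).
Setting ζ = 0.6191: √(1.9K_p) = 10/(2·0.6191) = 8.076, so K_p = 65.22/1.9 = 34.3.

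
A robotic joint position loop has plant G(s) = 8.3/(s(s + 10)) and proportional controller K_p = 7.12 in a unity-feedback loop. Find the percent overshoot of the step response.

Closed-loop characteristic equation: s² + 10s + 59.1 = 0, so ω_n = 7.687 rad/s and ζ = 10/(2·7.687) = 0.6504.
%OS = 100·exp(−πζ/√(1−ζ²)) = 100·exp(−π·0.6504/√0.577) = 6.79%.

6.79%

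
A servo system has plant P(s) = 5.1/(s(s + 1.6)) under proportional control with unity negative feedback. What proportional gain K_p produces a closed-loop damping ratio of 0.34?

Closed-loop characteristic equation: s² + 1.6s + K_p·5.1 = 0.
So ω_n = √(5.1K_p) and 2ζω_n = 1.6, giving ζ = 1.6/(2√(5.1K_p)).
Setting ζ = 0.34: √(5.1K_p) = 1.6/(2·0.34) = 2.353, so K_p = 5.536/5.1 = 1.09.

K_p = 1.09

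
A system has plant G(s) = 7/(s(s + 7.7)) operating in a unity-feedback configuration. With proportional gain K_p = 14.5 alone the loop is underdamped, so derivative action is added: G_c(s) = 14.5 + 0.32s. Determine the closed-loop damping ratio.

ζ = 0.493

Forward path: (14.5 + 0.32s)·7/(s(s+7.7)). The closed-loop characteristic equation is s² + (7.7 + 7·0.32)s + 7·14.5 = 0.
That is s² + 9.94s + 101.5 = 0, so ω_n = 10.07 rad/s and ζ = 9.94/(2·10.07) = 0.4933.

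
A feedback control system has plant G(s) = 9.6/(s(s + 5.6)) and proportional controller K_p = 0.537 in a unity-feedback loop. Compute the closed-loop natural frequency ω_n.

ω_n = 2.27 rad/s

With unity feedback the closed-loop characteristic equation is s² + 5.6s + 0.537·9.6 = s² + 5.6s + 5.155 = 0.
Matching s² + 2ζω_n s + ω_n²: ω_n = √5.155 = 2.271 rad/s and 2ζω_n = 5.6, so ζ = 5.6/(2·2.271) = 1.23.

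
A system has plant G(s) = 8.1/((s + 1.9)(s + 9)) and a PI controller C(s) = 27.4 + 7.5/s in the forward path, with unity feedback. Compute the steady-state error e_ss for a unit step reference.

The open loop C(s)G(s) has a pole at the origin (type 1), so the static position error constant is infinite and e_ss = 1/(1+∞) = 0.

0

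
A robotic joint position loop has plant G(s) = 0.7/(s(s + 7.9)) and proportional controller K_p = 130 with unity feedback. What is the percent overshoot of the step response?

From 1 + K_pG(s) = 0: s² + 7.9s + 91 = 0 ⇒ ω_n = 9.539, ζ = 0.4141.
%OS = 100·exp(−πζ/√(1−ζ²)) = 100·exp(−π·0.4141/√0.8285) = 24%.

24%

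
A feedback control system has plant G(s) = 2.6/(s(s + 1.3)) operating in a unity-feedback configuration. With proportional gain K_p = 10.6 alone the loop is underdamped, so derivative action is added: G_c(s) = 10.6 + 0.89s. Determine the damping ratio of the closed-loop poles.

Forward path: (10.6 + 0.89s)·2.6/(s(s+1.3)). The closed-loop characteristic equation is s² + (1.3 + 2.6·0.89)s + 2.6·10.6 = 0.
That is s² + 3.614s + 27.56 = 0, so ω_n = 5.25 rad/s and ζ = 3.614/(2·5.25) = 0.3442.

ζ = 0.344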